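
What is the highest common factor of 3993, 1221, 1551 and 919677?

33

3993 = 3 · 11³; 1221 = 3 · 11 · 37; 1551 = 3 · 11 · 47; 919677 = 3 · 11 · 29 · 31²
gcd takes min exponent of each prime: 3 · 11 = 33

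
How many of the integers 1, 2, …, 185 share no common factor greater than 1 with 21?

21 = 3·7. Inclusion–exclusion on these primes:
185 − ⌊185/3⌋ − ⌊185/7⌋ + ⌊185/21⌋ = 106

106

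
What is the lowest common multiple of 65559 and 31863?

gcd first: 65559 = 2·31863 + 1833; 31863 = 17·1833 + 702; 1833 = 2·702 + 429; 702 = 1·429 + 273; 429 = 1·273 + 156; 273 = 1·156 + 117; 156 = 1·117 + 39; 117 = 3·39 + 0 → gcd = 39
lcm = 65559·31863/gcd = 2088906417/39 = 53561703

53561703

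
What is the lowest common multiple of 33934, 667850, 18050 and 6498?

33934 = 2 · 19² · 47; 667850 = 2 · 5² · 19² · 37; 18050 = 2 · 5² · 19²; 6498 = 2 · 3² · 19²
lcm takes max exponent of each prime: 2 · 3² · 5² · 19² · 37 · 47 = 282500550

282500550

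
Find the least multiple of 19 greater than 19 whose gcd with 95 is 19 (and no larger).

38

gcd(a, 95) = 19 forces 19 | a; write a = 19s. Then gcd(19s, 19·5) = 19·gcd(s, 5), so need gcd(s, 5) = 1.
19s > 19 gives s ≥ 2. The least s ≥ 2 coprime to 5 is 2, so a = 19·2 = 38.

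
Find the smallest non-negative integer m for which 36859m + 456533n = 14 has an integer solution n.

Reduce mod 456533: 36859m ≡ 14 (mod 456533). With g = gcd(36859, 456533) = 1 dividing 14, divide through: 36859m ≡ 14 (mod 456533).
Since gcd(36859, 456533) = 1, m ≡ 14·(36859)⁻¹ ≡ 375368 (mod 456533). Smallest non-negative: 375368.

375368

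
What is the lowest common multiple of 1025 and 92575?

1025 = 5² · 41; 92575 = 5² · 7 · 23²
max exponents: 5² · 7 · 23² · 41 = 3795575

3795575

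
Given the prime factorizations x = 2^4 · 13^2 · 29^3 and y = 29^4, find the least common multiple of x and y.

max exponent per prime: 2^4 · 13^2 · 29^4 = 1912487824

1912487824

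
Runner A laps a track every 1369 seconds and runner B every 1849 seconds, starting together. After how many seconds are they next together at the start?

gcd first: 1849 = 1·1369 + 480; 1369 = 2·480 + 409; 480 = 1·409 + 71; 409 = 5·71 + 54; 71 = 1·54 + 17; 54 = 3·17 + 3; 17 = 5·3 + 2; 3 = 1·2 + 1; 2 = 2·1 + 0 → gcd = 1
lcm = 1369·1849/gcd = 2531281/1 = 2531281

2531281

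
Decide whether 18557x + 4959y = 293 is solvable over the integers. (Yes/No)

gcd(18557, 4959): 18557 = 3·4959 + 3680; 4959 = 1·3680 + 1279; 3680 = 2·1279 + 1122; 1279 = 1·1122 + 157; 1122 = 7·157 + 23; 157 = 6·23 + 19; 23 = 1·19 + 4; 19 = 4·4 + 3; 4 = 1·3 + 1; 3 = 3·1 + 0 → 1
1 divides 293, so a solution exists.

Yes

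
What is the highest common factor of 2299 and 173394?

19

2299 = 11² · 19
173394 = 2 · 3³ · 13² · 19
Common: 19 = 19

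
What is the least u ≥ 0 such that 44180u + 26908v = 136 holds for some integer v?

gcd(44180, 26908) = 4 (Euclid: 44180 = 1·26908 + 17272; 26908 = 1·17272 + 9636; 17272 = 1·9636 + 7636; 9636 = 1·7636 + 2000; 7636 = 3·2000 + 1636; 2000 = 1·1636 + 364; 1636 = 4·364 + 180; 364 = 2·180 + 4; 180 = 45·4 + 0), and 4 | 136.
Extended Euclid: 44180·(-148) + 26908·(243) = 4. Scale by 34: u₀ = -5032.
General solution u = u₀ + 6727t; reducing mod 6727 gives u = 1695 (and v = -2783).

1695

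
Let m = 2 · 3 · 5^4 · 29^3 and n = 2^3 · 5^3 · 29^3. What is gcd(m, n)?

6097250

min exponent per shared prime: 2 · 5^3 · 29^3 = 6097250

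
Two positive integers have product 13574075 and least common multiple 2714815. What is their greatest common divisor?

5

From gcd × lcm = mn: gcd = 13574075 / 2714815 = 5.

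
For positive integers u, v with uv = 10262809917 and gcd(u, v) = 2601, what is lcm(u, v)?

For any two positive integers, gcd × lcm equals their product. Hence lcm = 10262809917 / 2601 = 3945717.

3945717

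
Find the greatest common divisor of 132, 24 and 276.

132 = 2² · 3 · 11; 24 = 2³ · 3; 276 = 2² · 3 · 23
gcd takes min exponent of each prime: 2² · 3 = 12

12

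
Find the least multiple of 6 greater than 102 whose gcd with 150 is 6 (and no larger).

108

150 = 6·25. Any m with gcd(m, 150) = 6 is a multiple of 6, say 6s, with s coprime to 25.
Need s > 102/6, so s ≥ 18. First s ≥ 18 with gcd(s, 25) = 1 is s = 18. Thus m = 6·18 = 108.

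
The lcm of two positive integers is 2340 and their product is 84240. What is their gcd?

36

gcd·lcm = product, so gcd = 84240/2340 = 36.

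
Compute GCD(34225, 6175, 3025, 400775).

34225 = 5² · 37²; 6175 = 5² · 13 · 19; 3025 = 5² · 11²; 400775 = 5² · 17 · 23 · 41
gcd takes min exponent of each prime: 5² = 25

25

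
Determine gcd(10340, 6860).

20

Euclid: 10340 = 1·6860 + 3480; 6860 = 1·3480 + 3380; 3480 = 1·3380 + 100; 3380 = 33·100 + 80; 100 = 1·80 + 20; 80 = 4·20 + 0. Last nonzero remainder: 20.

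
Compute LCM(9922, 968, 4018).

1944712

9922 = 2 · 11² · 41; 968 = 2³ · 11²; 4018 = 2 · 7² · 41
lcm takes max exponent of each prime: 2³ · 7² · 11² · 41 = 1944712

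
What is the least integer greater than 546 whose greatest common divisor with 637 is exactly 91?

728

637 = 91·7. Any m with gcd(m, 637) = 91 is a multiple of 91, say 91s, with s coprime to 7.
Need s > 546/91, so s ≥ 7. First s ≥ 7 with gcd(s, 7) = 1 is s = 8. Thus m = 91·8 = 728.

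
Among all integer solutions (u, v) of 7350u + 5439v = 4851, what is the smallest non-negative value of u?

Euclid: 7350 = 1·5439 + 1911; 5439 = 2·1911 + 1617; 1911 = 1·1617 + 294; 1617 = 5·294 + 147; 294 = 2·147 + 0 → gcd = 147; 4851 = 147·33.
Back-substitution yields 7350·(-17) + 5439·(23) = 147, so one solution is u = -17·33 = -561, v = 23·33 = 759.
Solutions in u differ by 5439/147 = 37; the one in [0, 37) is -561 mod 37 = 31.

31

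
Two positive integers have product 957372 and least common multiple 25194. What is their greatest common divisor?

38

From gcd × lcm = ab: gcd = 957372 / 25194 = 38.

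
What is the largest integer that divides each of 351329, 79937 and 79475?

11

gcd(351329, 79937): 351329 = 4·79937 + 31581; 79937 = 2·31581 + 16775; 31581 = 1·16775 + 14806; 16775 = 1·14806 + 1969; 14806 = 7·1969 + 1023; 1969 = 1·1023 + 946; 1023 = 1·946 + 77; 946 = 12·77 + 22; 77 = 3·22 + 11; 22 = 2·11 + 0 → 11
gcd(11, 79475): 79475 = 7225·11 + 0 → 11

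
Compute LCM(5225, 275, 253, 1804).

5225 = 5² · 11 · 19; 275 = 5² · 11; 253 = 11 · 23; 1804 = 2² · 11 · 41
lcm takes max exponent of each prime: 2² · 5² · 11 · 19 · 23 · 41 = 19708700

19708700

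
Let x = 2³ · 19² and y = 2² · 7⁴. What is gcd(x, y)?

4

min exponent per shared prime: 2² = 4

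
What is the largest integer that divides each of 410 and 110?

410 = 2 · 5 · 41
110 = 2 · 5 · 11
Common: 2 · 5 = 10

10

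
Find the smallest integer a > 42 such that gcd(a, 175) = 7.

49

175 = 7·25. Any a with gcd(a, 175) = 7 is a multiple of 7, say 7s, with s coprime to 25.
Need s > 42/7, so s ≥ 7. First s ≥ 7 with gcd(s, 25) = 1 is s = 7. Thus a = 7·7 = 49.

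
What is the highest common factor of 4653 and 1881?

Euclid: 4653 = 2·1881 + 891; 1881 = 2·891 + 99; 891 = 9·99 + 0. Last nonzero remainder: 99.

99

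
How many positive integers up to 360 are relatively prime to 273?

190

273 = 3·7·13. Inclusion–exclusion on these primes:
360 − ⌊360/3⌋ − ⌊360/7⌋ − ⌊360/13⌋ + ⌊360/21⌋ + ⌊360/39⌋ + ⌊360/91⌋ − ⌊360/273⌋ = 190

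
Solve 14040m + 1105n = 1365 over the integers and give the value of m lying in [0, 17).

Reduce mod 1105: 14040m ≡ 1365 (mod 1105). With g = gcd(14040, 1105) = 65 dividing 1365, divide through: 216m ≡ 21 (mod 17).
Since gcd(216, 17) = 1, m ≡ 21·(216)⁻¹ ≡ 6 (mod 17). Smallest non-negative: 6.

6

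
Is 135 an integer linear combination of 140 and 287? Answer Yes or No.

By Bézout, 140p + 287q = 135 has integer solutions iff gcd(140, 287) | 135.
Euclid: 287 = 2·140 + 7; 140 = 20·7 + 0. gcd = 7; 135 mod 7 = 2. No.

No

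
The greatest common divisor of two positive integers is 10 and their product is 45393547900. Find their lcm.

4539354790

Since gcd(u,v)·lcm(u,v) = uv, lcm = 45393547900/10 = 4539354790.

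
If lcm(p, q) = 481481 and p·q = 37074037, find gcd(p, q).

From gcd × lcm = pq: gcd = 37074037 / 481481 = 77.

77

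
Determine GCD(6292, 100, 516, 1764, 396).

6292 = 2² · 11² · 13; 100 = 2² · 5²; 516 = 2² · 3 · 43; 1764 = 2² · 3² · 7²; 396 = 2² · 3² · 11
gcd takes min exponent of each prime: 2² = 4

4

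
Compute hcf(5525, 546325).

325

5525 = 5² · 13 · 17
546325 = 5² · 13 · 41²
Common: 5² · 13 = 325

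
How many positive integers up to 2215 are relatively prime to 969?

1316

969 = 3·17·19. Inclusion–exclusion on these primes:
2215 − ⌊2215/3⌋ − ⌊2215/17⌋ − ⌊2215/19⌋ + ⌊2215/51⌋ + ⌊2215/57⌋ + ⌊2215/323⌋ − ⌊2215/969⌋ = 1316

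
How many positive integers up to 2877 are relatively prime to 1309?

Prime factors of 1309: 7, 11, 17. Count integers ≤ 2877 divisible by none of them.
By inclusion–exclusion: 2877 − ⌊2877/7⌋ − ⌊2877/11⌋ − ⌊2877/17⌋ + ⌊2877/77⌋ + ⌊2877/119⌋ + ⌊2877/187⌋ − ⌊2877/1309⌋ = 2110.

2110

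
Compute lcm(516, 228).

gcd first: 516 = 2·228 + 60; 228 = 3·60 + 48; 60 = 1·48 + 12; 48 = 4·12 + 0 → gcd = 12
lcm = 516·228/gcd = 117648/12 = 9804

9804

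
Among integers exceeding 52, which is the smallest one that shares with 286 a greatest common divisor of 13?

65

Multiples of 13 above 52: 13·5, 13·6, … . Need the cofactor coprime to 286/13 = 22.
Checking s = 5, 6, … the first with gcd(s, 22) = 1 is s = 5, giving 65.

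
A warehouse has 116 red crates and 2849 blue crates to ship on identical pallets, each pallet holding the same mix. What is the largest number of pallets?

Euclid: 2849 = 24·116 + 65; 116 = 1·65 + 51; 65 = 1·51 + 14; 51 = 3·14 + 9; 14 = 1·9 + 5; 9 = 1·5 + 4; 5 = 1·4 + 1; 4 = 4·1 + 0. Last nonzero remainder: 1.

1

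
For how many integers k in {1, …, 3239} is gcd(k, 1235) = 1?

2267

Prime factors of 1235: 5, 13, 19. Count integers ≤ 3239 divisible by none of them.
By inclusion–exclusion: 3239 − ⌊3239/5⌋ − ⌊3239/13⌋ − ⌊3239/19⌋ + ⌊3239/65⌋ + ⌊3239/95⌋ + ⌊3239/247⌋ − ⌊3239/1235⌋ = 2267.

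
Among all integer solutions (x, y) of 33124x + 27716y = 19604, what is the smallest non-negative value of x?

gcd(33124, 27716) = 676 (Euclid: 33124 = 1·27716 + 5408; 27716 = 5·5408 + 676; 5408 = 8·676 + 0), and 676 | 19604.
Extended Euclid: 33124·(-5) + 27716·(6) = 676. Scale by 29: x₀ = -145.
General solution x = x₀ + 41t; reducing mod 41 gives x = 19 (and y = -22).

19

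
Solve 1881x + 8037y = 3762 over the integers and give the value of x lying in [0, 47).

gcd(1881, 8037) = 171 (Euclid: 8037 = 4·1881 + 513; 1881 = 3·513 + 342; 513 = 1·342 + 171; 342 = 2·171 + 0), and 171 | 3762.
Extended Euclid: 1881·(-17) + 8037·(4) = 171. Scale by 22: x₀ = -374.
General solution x = x₀ + 47t; reducing mod 47 gives x = 2 (and y = 0).

2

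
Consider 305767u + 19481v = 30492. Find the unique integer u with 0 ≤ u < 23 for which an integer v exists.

Euclid: 305767 = 15·19481 + 13552; 19481 = 1·13552 + 5929; 13552 = 2·5929 + 1694; 5929 = 3·1694 + 847; 1694 = 2·847 + 0 → gcd = 847; 30492 = 847·36.
Back-substitution yields 305767·(-10) + 19481·(157) = 847, so one solution is u = -10·36 = -360, v = 157·36 = 5652.
Solutions in u differ by 19481/847 = 23; the one in [0, 23) is -360 mod 23 = 8.

8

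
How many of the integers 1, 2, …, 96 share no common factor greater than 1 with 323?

86

Prime factors of 323: 17, 19. Count integers ≤ 96 divisible by none of them.
By inclusion–exclusion: 96 − ⌊96/17⌋ − ⌊96/19⌋ + ⌊96/323⌋ = 86.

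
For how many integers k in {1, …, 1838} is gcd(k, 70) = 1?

630

70 = 2·5·7. Inclusion–exclusion on these primes:
1838 − ⌊1838/2⌋ − ⌊1838/5⌋ − ⌊1838/7⌋ + ⌊1838/10⌋ + ⌊1838/14⌋ + ⌊1838/35⌋ − ⌊1838/70⌋ = 630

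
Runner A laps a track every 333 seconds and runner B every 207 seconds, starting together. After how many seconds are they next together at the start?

7659

333 = 3² · 37; 207 = 3² · 23
max exponents: 3² · 23 · 37 = 7659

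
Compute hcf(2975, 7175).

2975 = 5² · 7 · 17
7175 = 5² · 7 · 41
Common: 5² · 7 = 175

175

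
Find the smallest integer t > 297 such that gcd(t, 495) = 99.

396

495 = 99·5. Any t with gcd(t, 495) = 99 is a multiple of 99, say 99s, with s coprime to 5.
Need s > 297/99, so s ≥ 4. First s ≥ 4 with gcd(s, 5) = 1 is s = 4. Thus t = 99·4 = 396.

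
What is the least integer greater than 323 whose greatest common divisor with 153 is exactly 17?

Multiples of 17 above 323: 17·20, 17·21, … . Need the cofactor coprime to 153/17 = 9.
Checking s = 20, 21, … the first with gcd(s, 9) = 1 is s = 20, giving 340.

340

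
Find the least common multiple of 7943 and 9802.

gcd first: 9802 = 1·7943 + 1859; 7943 = 4·1859 + 507; 1859 = 3·507 + 338; 507 = 1·338 + 169; 338 = 2·169 + 0 → gcd = 169
lcm = 7943·9802/gcd = 77857286/169 = 460694

460694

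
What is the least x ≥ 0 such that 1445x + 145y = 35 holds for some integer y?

22

Euclid: 1445 = 9·145 + 140; 145 = 1·140 + 5; 140 = 28·5 + 0 → gcd = 5; 35 = 5·7.
Back-substitution yields 1445·(-1) + 145·(10) = 5, so one solution is x = -1·7 = -7, y = 10·7 = 70.
Solutions in x differ by 145/5 = 29; the one in [0, 29) is -7 mod 29 = 22.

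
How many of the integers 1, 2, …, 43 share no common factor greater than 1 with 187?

38

Prime factors of 187: 11, 17. Count integers ≤ 43 divisible by none of them.
By inclusion–exclusion: 43 − ⌊43/11⌋ − ⌊43/17⌋ + ⌊43/187⌋ = 38.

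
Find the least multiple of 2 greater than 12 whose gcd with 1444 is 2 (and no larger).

14

gcd(x, 1444) = 2 forces 2 | x; write x = 2s. Then gcd(2s, 2·722) = 2·gcd(s, 722), so need gcd(s, 722) = 1.
2s > 12 gives s ≥ 7. The least s ≥ 7 coprime to 722 is 7, so x = 2·7 = 14.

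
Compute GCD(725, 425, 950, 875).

gcd(725, 425): 725 = 1·425 + 300; 425 = 1·300 + 125; 300 = 2·125 + 50; 125 = 2·50 + 25; 50 = 2·25 + 0 → 25
gcd(25, 950): 950 = 38·25 + 0 → 25
gcd(25, 875): 875 = 35·25 + 0 → 25

25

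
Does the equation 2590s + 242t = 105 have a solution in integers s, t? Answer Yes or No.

No

gcd(2590, 242): 2590 = 10·242 + 170; 242 = 1·170 + 72; 170 = 2·72 + 26; 72 = 2·26 + 20; 26 = 1·20 + 6; 20 = 3·6 + 2; 6 = 3·2 + 0 → 2
2 does not divide 105, so a solution does not exist.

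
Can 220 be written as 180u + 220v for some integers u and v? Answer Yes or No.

gcd(180, 220): 220 = 1·180 + 40; 180 = 4·40 + 20; 40 = 2·20 + 0 → 20
20 divides 220, so a solution exists.

Yes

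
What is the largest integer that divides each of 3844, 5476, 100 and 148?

4

3844 = 2² · 31²; 5476 = 2² · 37²; 100 = 2² · 5²; 148 = 2² · 37
gcd takes min exponent of each prime: 2² = 4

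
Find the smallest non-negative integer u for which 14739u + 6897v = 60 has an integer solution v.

292

Euclid: 14739 = 2·6897 + 945; 6897 = 7·945 + 282; 945 = 3·282 + 99; 282 = 2·99 + 84; 99 = 1·84 + 15; 84 = 5·15 + 9; 15 = 1·9 + 6; 9 = 1·6 + 3; 6 = 2·3 + 0 → gcd = 3; 60 = 3·20.
Back-substitution yields 14739·(-905) + 6897·(1934) = 3, so one solution is u = -905·20 = -18100, v = 1934·20 = 38680.
Solutions in u differ by 6897/3 = 2299; the one in [0, 2299) is -18100 mod 2299 = 292.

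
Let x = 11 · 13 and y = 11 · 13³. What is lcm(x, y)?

max exponent per prime: 11 · 13³ = 24167

24167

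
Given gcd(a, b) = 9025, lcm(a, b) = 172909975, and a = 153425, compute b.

a·b = gcd·lcm = 9025·172909975 = 1560512524375, so b = 1560512524375/153425 = 10171175.

10171175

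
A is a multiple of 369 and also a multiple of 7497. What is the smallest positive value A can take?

gcd first: 7497 = 20·369 + 117; 369 = 3·117 + 18; 117 = 6·18 + 9; 18 = 2·9 + 0 → gcd = 9
lcm = 369·7497/gcd = 2766393/9 = 307377

307377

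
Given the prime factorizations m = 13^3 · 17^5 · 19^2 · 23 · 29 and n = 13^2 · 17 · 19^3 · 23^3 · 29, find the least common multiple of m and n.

7549478847415688573

max exponent per prime: 13^3 · 17^5 · 19^3 · 23^3 · 29 = 7549478847415688573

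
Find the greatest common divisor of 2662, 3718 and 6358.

gcd(2662, 3718): 3718 = 1·2662 + 1056; 2662 = 2·1056 + 550; 1056 = 1·550 + 506; 550 = 1·506 + 44; 506 = 11·44 + 22; 44 = 2·22 + 0 → 22
gcd(22, 6358): 6358 = 289·22 + 0 → 22

22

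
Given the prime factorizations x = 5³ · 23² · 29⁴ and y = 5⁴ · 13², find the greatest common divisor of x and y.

125

min exponent per shared prime: 5³ = 125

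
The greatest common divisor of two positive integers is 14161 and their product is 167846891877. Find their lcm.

11852757

Since gcd(a,b)·lcm(a,b) = ab, lcm = 167846891877/14161 = 11852757.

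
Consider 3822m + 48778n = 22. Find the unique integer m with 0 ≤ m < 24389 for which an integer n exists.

1021

gcd(3822, 48778) = 2 (Euclid: 48778 = 12·3822 + 2914; 3822 = 1·2914 + 908; 2914 = 3·908 + 190; 908 = 4·190 + 148; 190 = 1·148 + 42; 148 = 3·42 + 22; 42 = 1·22 + 20; 22 = 1·20 + 2; 20 = 10·2 + 0), and 2 | 22.
Extended Euclid: 3822·(2310) + 48778·(-181) = 2. Scale by 11: m₀ = 25410.
General solution m = m₀ + 24389t; reducing mod 24389 gives m = 1021 (and n = -80).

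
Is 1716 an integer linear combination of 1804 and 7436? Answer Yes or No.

By Bézout, 1804m + 7436n = 1716 has integer solutions iff gcd(1804, 7436) | 1716.
Euclid: 7436 = 4·1804 + 220; 1804 = 8·220 + 44; 220 = 5·44 + 0. gcd = 44; 1716 mod 44 = 0. Yes.

Yes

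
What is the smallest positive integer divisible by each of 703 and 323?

gcd first: 703 = 2·323 + 57; 323 = 5·57 + 38; 57 = 1·38 + 19; 38 = 2·19 + 0 → gcd = 19
lcm = 703·323/gcd = 227069/19 = 11951

11951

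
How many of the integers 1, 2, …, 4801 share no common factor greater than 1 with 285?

2427

285 = 3·5·19. Inclusion–exclusion on these primes:
4801 − ⌊4801/3⌋ − ⌊4801/5⌋ − ⌊4801/19⌋ + ⌊4801/15⌋ + ⌊4801/57⌋ + ⌊4801/95⌋ − ⌊4801/285⌋ = 2427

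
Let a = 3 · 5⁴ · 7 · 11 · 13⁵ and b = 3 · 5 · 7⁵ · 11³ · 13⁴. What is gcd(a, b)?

min exponent per shared prime: 3 · 5 · 7 · 11 · 13⁴ = 32987955

32987955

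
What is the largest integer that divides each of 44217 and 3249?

Euclid: 44217 = 13·3249 + 1980; 3249 = 1·1980 + 1269; 1980 = 1·1269 + 711; 1269 = 1·711 + 558; 711 = 1·558 + 153; 558 = 3·153 + 99; 153 = 1·99 + 54; 99 = 1·54 + 45; 54 = 1·45 + 9; 45 = 5·9 + 0. Last nonzero remainder: 9.

9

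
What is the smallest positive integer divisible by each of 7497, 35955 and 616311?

2566935315

7497 = 3² · 7² · 17; 35955 = 3² · 5 · 17 · 47; 616311 = 3² · 31 · 47²
lcm takes max exponent of each prime: 3² · 5 · 7² · 17 · 31 · 47² = 2566935315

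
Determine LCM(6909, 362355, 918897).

6909 = 3 · 7² · 47; 362355 = 3 · 5 · 7² · 17 · 29; 918897 = 3 · 7³ · 19 · 47
lcm takes max exponent of each prime: 3 · 5 · 7³ · 17 · 19 · 29 · 47 = 2265081105

2265081105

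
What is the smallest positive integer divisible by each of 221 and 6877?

gcd first: 6877 = 31·221 + 26; 221 = 8·26 + 13; 26 = 2·13 + 0 → gcd = 13
lcm = 221·6877/gcd = 1519817/13 = 116909

116909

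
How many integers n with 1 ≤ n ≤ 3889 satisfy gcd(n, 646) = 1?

1735

646 = 2·17·19. Inclusion–exclusion on these primes:
3889 − ⌊3889/2⌋ − ⌊3889/17⌋ − ⌊3889/19⌋ + ⌊3889/34⌋ + ⌊3889/38⌋ + ⌊3889/323⌋ − ⌊3889/646⌋ = 1735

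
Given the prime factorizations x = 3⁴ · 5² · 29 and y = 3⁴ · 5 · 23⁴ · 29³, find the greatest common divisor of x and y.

11745

min exponent per shared prime: 3⁴ · 5 · 29 = 11745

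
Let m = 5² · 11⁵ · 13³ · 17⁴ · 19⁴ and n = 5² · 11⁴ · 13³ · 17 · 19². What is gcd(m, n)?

4935111048725

min exponent per shared prime: 5² · 11⁴ · 13³ · 17 · 19² = 4935111048725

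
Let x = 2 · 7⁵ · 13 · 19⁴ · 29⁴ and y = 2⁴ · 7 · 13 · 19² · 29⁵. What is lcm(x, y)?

9344540020289552624

max exponent per prime: 2⁴ · 7⁵ · 13 · 19⁴ · 29⁵ = 9344540020289552624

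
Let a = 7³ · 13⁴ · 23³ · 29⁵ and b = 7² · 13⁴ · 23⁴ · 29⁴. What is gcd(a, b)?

12043285693469303

min exponent per shared prime: 7² · 13⁴ · 23³ · 29⁴ = 12043285693469303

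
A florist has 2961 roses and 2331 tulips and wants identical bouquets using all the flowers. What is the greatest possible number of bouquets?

63

Euclid: 2961 = 1·2331 + 630; 2331 = 3·630 + 441; 630 = 1·441 + 189; 441 = 2·189 + 63; 189 = 3·63 + 0. Last nonzero remainder: 63.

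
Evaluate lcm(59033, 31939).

99234473

59033 = 13 · 19 · 239; 31939 = 19 · 41²
max exponents: 13 · 19 · 41² · 239 = 99234473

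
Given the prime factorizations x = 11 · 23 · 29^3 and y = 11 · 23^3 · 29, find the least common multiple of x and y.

3264150593

max exponent per prime: 11 · 23^3 · 29^3 = 3264150593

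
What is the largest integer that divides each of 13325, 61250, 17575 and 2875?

25

gcd(13325, 61250): 61250 = 4·13325 + 7950; 13325 = 1·7950 + 5375; 7950 = 1·5375 + 2575; 5375 = 2·2575 + 225; 2575 = 11·225 + 100; 225 = 2·100 + 25; 100 = 4·25 + 0 → 25
gcd(25, 17575): 17575 = 703·25 + 0 → 25
gcd(25, 2875): 2875 = 115·25 + 0 → 25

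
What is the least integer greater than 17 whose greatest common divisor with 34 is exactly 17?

51

Multiples of 17 above 17: 17·2, 17·3, … . Need the cofactor coprime to 34/17 = 2.
Checking s = 2, 3, … the first with gcd(s, 2) = 1 is s = 3, giving 51.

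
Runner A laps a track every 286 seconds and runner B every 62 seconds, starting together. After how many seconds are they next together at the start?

8866

286 = 2 · 11 · 13; 62 = 2 · 31
max exponents: 2 · 11 · 13 · 31 = 8866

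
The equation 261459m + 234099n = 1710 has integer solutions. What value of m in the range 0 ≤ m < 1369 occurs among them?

599

Euclid: 261459 = 1·234099 + 27360; 234099 = 8·27360 + 15219; 27360 = 1·15219 + 12141; 15219 = 1·12141 + 3078; 12141 = 3·3078 + 2907; 3078 = 1·2907 + 171; 2907 = 17·171 + 0 → gcd = 171; 1710 = 171·10.
Back-substitution yields 261459·(-77) + 234099·(86) = 171, so one solution is m = -77·10 = -770, n = 86·10 = 860.
Solutions in m differ by 234099/171 = 1369; the one in [0, 1369) is -770 mod 1369 = 599.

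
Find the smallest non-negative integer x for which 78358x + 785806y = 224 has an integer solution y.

Reduce mod 785806: 78358x ≡ 224 (mod 785806). With g = gcd(78358, 785806) = 14 dividing 224, divide through: 5597x ≡ 16 (mod 56129).
Since gcd(5597, 56129) = 1, x ≡ 16·(5597)⁻¹ ≡ 28240 (mod 56129). Smallest non-negative: 28240.

28240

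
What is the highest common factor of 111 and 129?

3

111 = 3 · 37
129 = 3 · 43
Common: 3 = 3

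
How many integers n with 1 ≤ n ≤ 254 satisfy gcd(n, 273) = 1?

135

Prime factors of 273: 3, 7, 13. Count integers ≤ 254 divisible by none of them.
By inclusion–exclusion: 254 − ⌊254/3⌋ − ⌊254/7⌋ − ⌊254/13⌋ + ⌊254/21⌋ + ⌊254/39⌋ + ⌊254/91⌋ − ⌊254/273⌋ = 135.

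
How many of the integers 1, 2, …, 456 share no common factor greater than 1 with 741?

Prime factors of 741: 3, 13, 19. Count integers ≤ 456 divisible by none of them.
By inclusion–exclusion: 456 − ⌊456/3⌋ − ⌊456/13⌋ − ⌊456/19⌋ + ⌊456/39⌋ + ⌊456/57⌋ + ⌊456/247⌋ − ⌊456/741⌋ = 265.

265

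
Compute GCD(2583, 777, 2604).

2583 = 3² · 7 · 41; 777 = 3 · 7 · 37; 2604 = 2² · 3 · 7 · 31
gcd takes min exponent of each prime: 3 · 7 = 21

21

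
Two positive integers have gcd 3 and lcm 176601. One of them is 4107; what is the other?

Using mn = gcd(m,n)·lcm(m,n) = 3·176601 = 529803, we get n = 529803/4107 = 129.

129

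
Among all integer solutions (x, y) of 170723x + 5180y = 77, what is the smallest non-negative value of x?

119

Euclid: 170723 = 32·5180 + 4963; 5180 = 1·4963 + 217; 4963 = 22·217 + 189; 217 = 1·189 + 28; 189 = 6·28 + 21; 28 = 1·21 + 7; 21 = 3·7 + 0 → gcd = 7; 77 = 7·11.
Back-substitution yields 170723·(-191) + 5180·(6295) = 7, so one solution is x = -191·11 = -2101, y = 6295·11 = 69245.
Solutions in x differ by 5180/7 = 740; the one in [0, 740) is -2101 mod 740 = 119.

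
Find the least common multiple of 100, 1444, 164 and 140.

10360700

100 = 2² · 5²; 1444 = 2² · 19²; 164 = 2² · 41; 140 = 2² · 5 · 7
lcm takes max exponent of each prime: 2² · 5² · 7 · 19² · 41 = 10360700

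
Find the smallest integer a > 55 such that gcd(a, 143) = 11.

66

gcd(a, 143) = 11 forces 11 | a; write a = 11s. Then gcd(11s, 11·13) = 11·gcd(s, 13), so need gcd(s, 13) = 1.
11s > 55 gives s ≥ 6. The least s ≥ 6 coprime to 13 is 6, so a = 11·6 = 66.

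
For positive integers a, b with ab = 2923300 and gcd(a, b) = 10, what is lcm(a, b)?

292330

gcd·lcm = product, so lcm = 2923300/10 = 292330.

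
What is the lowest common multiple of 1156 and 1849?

2137444

1156 = 2² · 17²; 1849 = 43²
max exponents: 2² · 17² · 43² = 2137444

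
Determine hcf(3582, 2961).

Euclid: 3582 = 1·2961 + 621; 2961 = 4·621 + 477; 621 = 1·477 + 144; 477 = 3·144 + 45; 144 = 3·45 + 9; 45 = 5·9 + 0. Last nonzero remainder: 9.

9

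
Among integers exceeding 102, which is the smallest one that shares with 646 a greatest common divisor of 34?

136

gcd(m, 646) = 34 forces 34 | m; write m = 34s. Then gcd(34s, 34·19) = 34·gcd(s, 19), so need gcd(s, 19) = 1.
34s > 102 gives s ≥ 4. The least s ≥ 4 coprime to 19 is 4, so m = 34·4 = 136.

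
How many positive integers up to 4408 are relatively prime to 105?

2015

Prime factors of 105: 3, 5, 7. Count integers ≤ 4408 divisible by none of them.
By inclusion–exclusion: 4408 − ⌊4408/3⌋ − ⌊4408/5⌋ − ⌊4408/7⌋ + ⌊4408/15⌋ + ⌊4408/21⌋ + ⌊4408/35⌋ − ⌊4408/105⌋ = 2015.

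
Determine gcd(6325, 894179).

11

Euclid: 894179 = 141·6325 + 2354; 6325 = 2·2354 + 1617; 2354 = 1·1617 + 737; 1617 = 2·737 + 143; 737 = 5·143 + 22; 143 = 6·22 + 11; 22 = 2·11 + 0. Last nonzero remainder: 11.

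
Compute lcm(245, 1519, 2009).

311395

lcm(245, 1519) = 245·1519/gcd = 372155/49 = 7595
lcm(7595, 2009) = 7595·2009/gcd = 15258355/49 = 311395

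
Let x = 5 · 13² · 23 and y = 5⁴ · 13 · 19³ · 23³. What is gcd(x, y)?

min exponent per shared prime: 5 · 13 · 23 = 1495

1495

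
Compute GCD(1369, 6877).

1

1369 = 37²
6877 = 13 · 23²
Common: 1 = 1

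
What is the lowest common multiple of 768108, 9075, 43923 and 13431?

lcm(768108, 9075) = 768108·9075/gcd = 6970580100/363 = 19202700
lcm(19202700, 43923) = 19202700·43923/gcd = 843440192100/363 = 2323526700
lcm(2323526700, 13431) = 2323526700·13431/gcd = 31207287107700/363 = 85970487900

85970487900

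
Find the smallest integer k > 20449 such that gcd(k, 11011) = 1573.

11011 = 1573·7. Any k with gcd(k, 11011) = 1573 is a multiple of 1573, say 1573s, with s coprime to 7.
Need s > 20449/1573, so s ≥ 14. First s ≥ 14 with gcd(s, 7) = 1 is s = 15. Thus k = 1573·15 = 23595.

23595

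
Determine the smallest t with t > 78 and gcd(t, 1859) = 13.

1859 = 13·143. Any t with gcd(t, 1859) = 13 is a multiple of 13, say 13s, with s coprime to 143.
Need s > 78/13, so s ≥ 7. First s ≥ 7 with gcd(s, 143) = 1 is s = 7. Thus t = 13·7 = 91.

91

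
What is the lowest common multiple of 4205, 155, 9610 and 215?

4205 = 5 · 29²; 155 = 5 · 31; 9610 = 2 · 5 · 31²; 215 = 5 · 43
lcm takes max exponent of each prime: 2 · 5 · 29² · 31² · 43 = 347526430

347526430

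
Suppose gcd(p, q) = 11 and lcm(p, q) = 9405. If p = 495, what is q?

209

p·q = gcd·lcm = 11·9405 = 103455, so q = 103455/495 = 209.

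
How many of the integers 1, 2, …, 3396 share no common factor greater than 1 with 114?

1073

Prime factors of 114: 2, 3, 19. Count integers ≤ 3396 divisible by none of them.
By inclusion–exclusion: 3396 − ⌊3396/2⌋ − ⌊3396/3⌋ − ⌊3396/19⌋ + ⌊3396/6⌋ + ⌊3396/38⌋ + ⌊3396/57⌋ − ⌊3396/114⌋ = 1073.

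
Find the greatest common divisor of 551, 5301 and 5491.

551 = 19 · 29; 5301 = 3² · 19 · 31; 5491 = 17² · 19
gcd takes min exponent of each prime: 19 = 19

19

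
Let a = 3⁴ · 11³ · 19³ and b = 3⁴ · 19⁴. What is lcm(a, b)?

max exponent per prime: 3⁴ · 11³ · 19⁴ = 14050037331

14050037331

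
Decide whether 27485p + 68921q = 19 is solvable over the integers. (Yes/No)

Yes

gcd(27485, 68921): 68921 = 2·27485 + 13951; 27485 = 1·13951 + 13534; 13951 = 1·13534 + 417; 13534 = 32·417 + 190; 417 = 2·190 + 37; 190 = 5·37 + 5; 37 = 7·5 + 2; 5 = 2·2 + 1; 2 = 2·1 + 0 → 1
1 divides 19, so a solution exists.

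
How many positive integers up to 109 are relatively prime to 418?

418 = 2·11·19. Inclusion–exclusion on these primes:
109 − ⌊109/2⌋ − ⌊109/11⌋ − ⌊109/19⌋ + ⌊109/22⌋ + ⌊109/38⌋ + ⌊109/209⌋ − ⌊109/418⌋ = 47

47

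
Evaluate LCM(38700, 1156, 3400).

38700 = 2² · 3² · 5² · 43; 1156 = 2² · 17²; 3400 = 2³ · 5² · 17
lcm takes max exponent of each prime: 2³ · 3² · 5² · 17² · 43 = 22368600

22368600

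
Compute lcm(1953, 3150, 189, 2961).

1953 = 3² · 7 · 31; 3150 = 2 · 3² · 5² · 7; 189 = 3³ · 7; 2961 = 3² · 7 · 47
lcm takes max exponent of each prime: 2 · 3³ · 5² · 7 · 31 · 47 = 13768650

13768650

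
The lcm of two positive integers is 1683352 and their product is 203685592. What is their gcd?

121

From gcd × lcm = mn: gcd = 203685592 / 1683352 = 121.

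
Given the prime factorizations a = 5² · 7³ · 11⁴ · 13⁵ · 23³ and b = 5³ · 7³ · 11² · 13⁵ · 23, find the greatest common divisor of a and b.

8860619692925

min exponent per shared prime: 5² · 7³ · 11² · 13⁵ · 23 = 8860619692925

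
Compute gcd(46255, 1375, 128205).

gcd(46255, 1375): 46255 = 33·1375 + 880; 1375 = 1·880 + 495; 880 = 1·495 + 385; 495 = 1·385 + 110; 385 = 3·110 + 55; 110 = 2·55 + 0 → 55
gcd(55, 128205): 128205 = 2331·55 + 0 → 55

55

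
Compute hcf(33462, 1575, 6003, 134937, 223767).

gcd(33462, 1575): 33462 = 21·1575 + 387; 1575 = 4·387 + 27; 387 = 14·27 + 9; 27 = 3·9 + 0 → 9
gcd(9, 6003): 6003 = 667·9 + 0 → 9
gcd(9, 134937): 134937 = 14993·9 + 0 → 9
gcd(9, 223767): 223767 = 24863·9 + 0 → 9

9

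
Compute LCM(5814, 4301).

gcd first: 5814 = 1·4301 + 1513; 4301 = 2·1513 + 1275; 1513 = 1·1275 + 238; 1275 = 5·238 + 85; 238 = 2·85 + 68; 85 = 1·68 + 17; 68 = 4·17 + 0 → gcd = 17
lcm = 5814·4301/gcd = 25006014/17 = 1470942

1470942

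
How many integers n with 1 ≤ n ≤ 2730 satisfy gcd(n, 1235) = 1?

1235 = 5·13·19. Inclusion–exclusion on these primes:
2730 − ⌊2730/5⌋ − ⌊2730/13⌋ − ⌊2730/19⌋ + ⌊2730/65⌋ + ⌊2730/95⌋ + ⌊2730/247⌋ − ⌊2730/1235⌋ = 1910

1910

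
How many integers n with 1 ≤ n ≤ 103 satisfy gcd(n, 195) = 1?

51

Prime factors of 195: 3, 5, 13. Count integers ≤ 103 divisible by none of them.
By inclusion–exclusion: 103 − ⌊103/3⌋ − ⌊103/5⌋ − ⌊103/13⌋ + ⌊103/15⌋ + ⌊103/39⌋ + ⌊103/65⌋ − ⌊103/195⌋ = 51.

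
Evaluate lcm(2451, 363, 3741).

2451 = 3 · 19 · 43; 363 = 3 · 11²; 3741 = 3 · 29 · 43
lcm takes max exponent of each prime: 3 · 11² · 19 · 29 · 43 = 8600559

8600559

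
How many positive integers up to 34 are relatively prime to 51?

21

Prime factors of 51: 3, 17. Count integers ≤ 34 divisible by none of them.
By inclusion–exclusion: 34 − ⌊34/3⌋ − ⌊34/17⌋ + ⌊34/51⌋ = 21.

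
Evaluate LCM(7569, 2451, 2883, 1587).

7569 = 3² · 29²; 2451 = 3 · 19 · 43; 2883 = 3 · 31²; 1587 = 3 · 23²
lcm takes max exponent of each prime: 3² · 19 · 23² · 29² · 31² · 43 = 3143689333137

3143689333137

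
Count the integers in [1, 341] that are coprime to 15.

15 = 3·5. Inclusion–exclusion on these primes:
341 − ⌊341/3⌋ − ⌊341/5⌋ + ⌊341/15⌋ = 182

182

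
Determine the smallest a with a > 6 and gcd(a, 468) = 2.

10

Multiples of 2 above 6: 2·4, 2·5, … . Need the cofactor coprime to 468/2 = 234.
Checking s = 4, 5, … the first with gcd(s, 234) = 1 is s = 5, giving 10.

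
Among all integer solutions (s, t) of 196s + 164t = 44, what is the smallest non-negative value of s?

gcd(196, 164) = 4 (Euclid: 196 = 1·164 + 32; 164 = 5·32 + 4; 32 = 8·4 + 0), and 4 | 44.
Extended Euclid: 196·(-5) + 164·(6) = 4. Scale by 11: s₀ = -55.
General solution s = s₀ + 41k; reducing mod 41 gives s = 27 (and t = -32).

27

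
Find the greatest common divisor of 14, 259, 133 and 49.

gcd(14, 259): 259 = 18·14 + 7; 14 = 2·7 + 0 → 7
gcd(7, 133): 133 = 19·7 + 0 → 7
gcd(7, 49): 49 = 7·7 + 0 → 7

7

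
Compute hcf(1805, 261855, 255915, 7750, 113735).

gcd(1805, 261855): 261855 = 145·1805 + 130; 1805 = 13·130 + 115; 130 = 1·115 + 15; 115 = 7·15 + 10; 15 = 1·10 + 5; 10 = 2·5 + 0 → 5
gcd(5, 255915): 255915 = 51183·5 + 0 → 5
gcd(5, 7750): 7750 = 1550·5 + 0 → 5
gcd(5, 113735): 113735 = 22747·5 + 0 → 5

5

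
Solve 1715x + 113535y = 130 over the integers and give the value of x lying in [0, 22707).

gcd(1715, 113535) = 5 (Euclid: 113535 = 66·1715 + 345; 1715 = 4·345 + 335; 345 = 1·335 + 10; 335 = 33·10 + 5; 10 = 2·5 + 0), and 5 | 130.
Extended Euclid: 1715·(11188) + 113535·(-169) = 5. Scale by 26: x₀ = 290888.
General solution x = x₀ + 22707t; reducing mod 22707 gives x = 18404 (and y = -278).

18404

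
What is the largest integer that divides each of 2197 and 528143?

1

Euclid: 528143 = 240·2197 + 863; 2197 = 2·863 + 471; 863 = 1·471 + 392; 471 = 1·392 + 79; 392 = 4·79 + 76; 79 = 1·76 + 3; 76 = 25·3 + 1; 3 = 3·1 + 0. Last nonzero remainder: 1.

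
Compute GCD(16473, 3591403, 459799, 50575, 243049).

289

gcd(16473, 3591403): 3591403 = 218·16473 + 289; 16473 = 57·289 + 0 → 289
gcd(289, 459799): 459799 = 1591·289 + 0 → 289
gcd(289, 50575): 50575 = 175·289 + 0 → 289
gcd(289, 243049): 243049 = 841·289 + 0 → 289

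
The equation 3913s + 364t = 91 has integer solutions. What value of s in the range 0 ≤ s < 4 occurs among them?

3

gcd(3913, 364) = 91 (Euclid: 3913 = 10·364 + 273; 364 = 1·273 + 91; 273 = 3·91 + 0), and 91 | 91.
Extended Euclid: 3913·(-1) + 364·(11) = 91. Scale by 1: s₀ = -1.
General solution s = s₀ + 4k; reducing mod 4 gives s = 3 (and t = -32).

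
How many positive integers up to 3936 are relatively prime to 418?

418 = 2·11·19. Inclusion–exclusion on these primes:
3936 − ⌊3936/2⌋ − ⌊3936/11⌋ − ⌊3936/19⌋ + ⌊3936/22⌋ + ⌊3936/38⌋ + ⌊3936/209⌋ − ⌊3936/418⌋ = 1694

1694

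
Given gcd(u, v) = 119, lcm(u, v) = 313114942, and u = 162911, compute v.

Using uv = gcd(u,v)·lcm(u,v) = 119·313114942 = 37260678098, we get v = 37260678098/162911 = 228718.

228718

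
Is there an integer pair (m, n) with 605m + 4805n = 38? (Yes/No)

gcd(605, 4805): 4805 = 7·605 + 570; 605 = 1·570 + 35; 570 = 16·35 + 10; 35 = 3·10 + 5; 10 = 2·5 + 0 → 5
5 does not divide 38, so a solution does not exist.

No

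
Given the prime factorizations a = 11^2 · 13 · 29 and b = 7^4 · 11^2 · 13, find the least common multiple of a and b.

max exponent per prime: 7^4 · 11^2 · 13 · 29 = 109526417

109526417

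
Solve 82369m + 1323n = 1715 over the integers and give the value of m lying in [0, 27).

5

gcd(82369, 1323) = 49 (Euclid: 82369 = 62·1323 + 343; 1323 = 3·343 + 294; 343 = 1·294 + 49; 294 = 6·49 + 0), and 49 | 1715.
Extended Euclid: 82369·(4) + 1323·(-249) = 49. Scale by 35: m₀ = 140.
General solution m = m₀ + 27t; reducing mod 27 gives m = 5 (and n = -310).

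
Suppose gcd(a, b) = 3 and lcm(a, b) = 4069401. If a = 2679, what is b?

a·b = gcd·lcm = 3·4069401 = 12208203, so b = 12208203/2679 = 4557.

4557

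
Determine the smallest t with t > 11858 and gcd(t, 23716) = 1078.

23716 = 1078·22. Any t with gcd(t, 23716) = 1078 is a multiple of 1078, say 1078s, with s coprime to 22.
Need s > 11858/1078, so s ≥ 12. First s ≥ 12 with gcd(s, 22) = 1 is s = 13. Thus t = 1078·13 = 14014.

14014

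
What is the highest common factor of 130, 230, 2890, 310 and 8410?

10

130 = 2 · 5 · 13; 230 = 2 · 5 · 23; 2890 = 2 · 5 · 17²; 310 = 2 · 5 · 31; 8410 = 2 · 5 · 29²
gcd takes min exponent of each prime: 2 · 5 = 10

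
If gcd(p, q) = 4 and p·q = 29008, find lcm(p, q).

7252

Since gcd(p,q)·lcm(p,q) = pq, lcm = 29008/4 = 7252.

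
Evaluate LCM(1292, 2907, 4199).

151164

1292 = 2² · 17 · 19; 2907 = 3² · 17 · 19; 4199 = 13 · 17 · 19
lcm takes max exponent of each prime: 2² · 3² · 13 · 17 · 19 = 151164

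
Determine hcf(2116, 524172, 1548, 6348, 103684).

4

gcd(2116, 524172): 524172 = 247·2116 + 1520; 2116 = 1·1520 + 596; 1520 = 2·596 + 328; 596 = 1·328 + 268; 328 = 1·268 + 60; 268 = 4·60 + 28; 60 = 2·28 + 4; 28 = 7·4 + 0 → 4
gcd(4, 1548): 1548 = 387·4 + 0 → 4
gcd(4, 6348): 6348 = 1587·4 + 0 → 4
gcd(4, 103684): 103684 = 25921·4 + 0 → 4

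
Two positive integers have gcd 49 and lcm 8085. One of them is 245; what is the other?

m·n = gcd·lcm = 49·8085 = 396165, so n = 396165/245 = 1617.

1617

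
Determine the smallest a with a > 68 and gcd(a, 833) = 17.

85

Multiples of 17 above 68: 17·5, 17·6, … . Need the cofactor coprime to 833/17 = 49.
Checking s = 5, 6, … the first with gcd(s, 49) = 1 is s = 5, giving 85.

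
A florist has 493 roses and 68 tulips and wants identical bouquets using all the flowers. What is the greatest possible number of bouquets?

493 = 17 · 29
68 = 2² · 17
Common: 17 = 17

17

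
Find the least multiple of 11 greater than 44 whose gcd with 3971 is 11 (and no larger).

55

Multiples of 11 above 44: 11·5, 11·6, … . Need the cofactor coprime to 3971/11 = 361.
Checking s = 5, 6, … the first with gcd(s, 361) = 1 is s = 5, giving 55.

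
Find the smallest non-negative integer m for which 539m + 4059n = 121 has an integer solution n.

gcd(539, 4059) = 11 (Euclid: 4059 = 7·539 + 286; 539 = 1·286 + 253; 286 = 1·253 + 33; 253 = 7·33 + 22; 33 = 1·22 + 11; 22 = 2·11 + 0), and 11 | 121.
Extended Euclid: 539·(-128) + 4059·(17) = 11. Scale by 11: m₀ = -1408.
General solution m = m₀ + 369t; reducing mod 369 gives m = 68 (and n = -9).

68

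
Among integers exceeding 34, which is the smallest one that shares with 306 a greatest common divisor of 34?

68

Multiples of 34 above 34: 34·2, 34·3, … . Need the cofactor coprime to 306/34 = 9.
Checking s = 2, 3, … the first with gcd(s, 9) = 1 is s = 2, giving 68.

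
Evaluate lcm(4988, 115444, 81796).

lcm(4988, 115444) = 4988·115444/gcd = 575834672/4 = 143958668
lcm(143958668, 81796) = 143958668·81796/gcd = 11775243207728/4 = 2943810801932

2943810801932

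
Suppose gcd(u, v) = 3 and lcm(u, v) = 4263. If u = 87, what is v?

147

Using uv = gcd(u,v)·lcm(u,v) = 3·4263 = 12789, we get v = 12789/87 = 147.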